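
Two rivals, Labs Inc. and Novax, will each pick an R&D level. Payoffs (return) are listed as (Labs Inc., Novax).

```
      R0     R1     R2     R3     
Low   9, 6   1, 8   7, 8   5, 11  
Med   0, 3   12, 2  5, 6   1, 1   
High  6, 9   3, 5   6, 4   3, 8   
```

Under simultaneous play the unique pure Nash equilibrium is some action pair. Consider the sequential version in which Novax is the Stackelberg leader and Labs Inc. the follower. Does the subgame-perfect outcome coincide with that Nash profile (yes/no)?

Labs Inc. best-responds to each possible Novax move:
- R0: Labs Inc. compares 9, 0, 6 and picks Low; Novax would get 6.
- R1: Labs Inc. compares 1, 12, 3 and picks Med; Novax would get 2.
- R2: Labs Inc. compares 7, 5, 6 and picks Low; Novax would get 8.
- R3: Labs Inc. compares 5, 1, 3 and picks Low; Novax would get 11.
Maximizing over 6, 2, 8, 11, Novax chooses R3. Subgame-perfect outcome: (Low, R3) with payoffs (5, 11).
For the simultaneous game, intersect best replies.
Labs Inc.'s best replies: R0→Low; R1→Med; R2→Low; R3→Low.
Novax's best replies: Low→R3; Med→R2; High→R0.
The unique mutual best reply is (Low, R3), giving (5, 11).
Sequential outcome (Low, R3) coincides with the Nash profile (Low, R3).

yes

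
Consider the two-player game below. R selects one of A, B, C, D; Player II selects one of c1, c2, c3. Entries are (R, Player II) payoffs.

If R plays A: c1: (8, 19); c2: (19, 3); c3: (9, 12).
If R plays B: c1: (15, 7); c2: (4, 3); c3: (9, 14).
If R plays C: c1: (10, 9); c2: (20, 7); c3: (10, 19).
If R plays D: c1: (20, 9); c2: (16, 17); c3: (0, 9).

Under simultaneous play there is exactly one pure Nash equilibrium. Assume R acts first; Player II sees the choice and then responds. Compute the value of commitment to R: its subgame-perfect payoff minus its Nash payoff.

Work backward from Player II's decision.
- A: Player II compares 19, 3, 12 and picks c1; R would get 8.
- B: Player II compares 7, 3, 14 and picks c3; R would get 9.
- C: Player II compares 9, 7, 19 and picks c3; R would get 10.
- D: Player II compares 9, 17, 9 and picks c2; R would get 16.
Among 8, 9, 10, 16, the best is 16 at D. Subgame-perfect outcome: (D, c2) with payoffs (16, 17).
Now find the simultaneous Nash equilibrium.
R's best replies: c1→D; c2→C; c3→C.
Player II's best replies: A→c1; B→c3; C→c3; D→c2.
The unique mutual best reply is (C, c3), giving (10, 19).
R's commitment gain: 16 − 10 = 6.

6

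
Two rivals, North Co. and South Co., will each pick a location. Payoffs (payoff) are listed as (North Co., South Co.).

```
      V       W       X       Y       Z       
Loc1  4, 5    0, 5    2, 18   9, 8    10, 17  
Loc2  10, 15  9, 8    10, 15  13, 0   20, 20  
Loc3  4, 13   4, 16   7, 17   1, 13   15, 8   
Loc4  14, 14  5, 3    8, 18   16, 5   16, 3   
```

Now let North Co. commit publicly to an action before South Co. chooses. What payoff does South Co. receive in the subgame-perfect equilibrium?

Backward induction with North Co. moving first.
- Loc1: South Co. compares 5, 5, 18, 8, 17 and picks X; North Co. would get 2.
- Loc2: South Co. compares 15, 8, 15, 0, 20 and picks Z; North Co. would get 20.
- Loc3: South Co. compares 13, 16, 17, 13, 8 and picks X; North Co. would get 7.
- Loc4: South Co. compares 14, 3, 18, 5, 3 and picks X; North Co. would get 8.
Maximizing over 2, 20, 7, 8, North Co. chooses Loc2. Subgame-perfect outcome: (Loc2, Z) with payoffs (20, 20).

20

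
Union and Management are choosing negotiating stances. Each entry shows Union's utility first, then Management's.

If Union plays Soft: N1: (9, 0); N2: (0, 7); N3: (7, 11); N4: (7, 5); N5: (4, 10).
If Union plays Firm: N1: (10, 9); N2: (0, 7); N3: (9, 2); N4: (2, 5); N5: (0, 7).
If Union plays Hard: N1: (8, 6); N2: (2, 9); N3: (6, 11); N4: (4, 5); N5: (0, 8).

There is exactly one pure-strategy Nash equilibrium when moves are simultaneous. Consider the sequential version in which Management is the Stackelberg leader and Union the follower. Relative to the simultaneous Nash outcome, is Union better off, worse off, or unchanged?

Union best-responds to each possible Management move:
- N1: BR = Firm, leader payoff 9.
- N2: BR = Hard, leader payoff 9.
- N3: BR = Firm, leader payoff 2.
- N4: BR = Soft, leader payoff 5.
- N5: BR = Soft, leader payoff 10.
Maximizing over 9, 9, 2, 5, 10, Management chooses N5. Subgame-perfect outcome: (Soft, N5) with payoffs (4, 10).
Now find the simultaneous Nash equilibrium.
Union's best replies: N1→Firm; N2→Hard; N3→Firm; N4→Soft; N5→Soft.
Management's best replies: Soft→N3; Firm→N1; Hard→N3.
Only (Firm, N1) has each player best-responding; Nash payoffs (10, 9).
Union earns 4 sequentially versus 10 at the Nash outcome: worse off.

worse off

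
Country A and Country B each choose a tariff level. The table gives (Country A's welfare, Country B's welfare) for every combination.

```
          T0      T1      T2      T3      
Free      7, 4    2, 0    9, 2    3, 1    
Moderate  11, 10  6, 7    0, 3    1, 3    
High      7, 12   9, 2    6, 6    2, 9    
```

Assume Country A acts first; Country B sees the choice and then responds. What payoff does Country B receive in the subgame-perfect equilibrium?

Country B best-responds to each possible Country A move:
- Free: BR = T0, leader payoff 7.
- Moderate: BR = T0, leader payoff 11.
- High: BR = T0, leader payoff 7.
Among 7, 11, 7, the best is 11 at Moderate. Subgame-perfect outcome: (Moderate, T0) with payoffs (11, 10).

10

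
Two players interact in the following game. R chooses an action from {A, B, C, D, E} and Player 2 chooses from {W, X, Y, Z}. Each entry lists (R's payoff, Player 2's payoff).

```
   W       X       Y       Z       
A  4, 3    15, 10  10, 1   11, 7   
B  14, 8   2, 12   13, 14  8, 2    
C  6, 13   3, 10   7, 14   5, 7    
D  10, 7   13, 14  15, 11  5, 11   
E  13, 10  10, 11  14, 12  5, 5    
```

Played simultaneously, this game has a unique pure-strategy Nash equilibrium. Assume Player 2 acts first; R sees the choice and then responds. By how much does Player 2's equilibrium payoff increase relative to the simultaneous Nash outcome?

1

Solve by backward induction (Player 2 leads).
- W → R plays B (best of 4, 14, 6, 10, 13); Player 2 gets 8.
- X → R plays A (best of 15, 2, 3, 13, 10); Player 2 gets 10.
- Y → R plays D (best of 10, 13, 7, 15, 14); Player 2 gets 11.
- Z → R plays A (best of 11, 8, 5, 5, 5); Player 2 gets 7.
Player 2's induced payoffs are 8, 10, 11, 7, so Player 2 commits to Y. Subgame-perfect outcome: (D, Y) with payoffs (15, 11).
Under simultaneous play:
R's best replies: W→B; X→A; Y→D; Z→A.
Player 2's best replies: A→X; B→Y; C→Y; D→X; E→Y.
The unique mutual best reply is (A, X), giving (15, 10).
Player 2's commitment gain: 11 − 10 = 1.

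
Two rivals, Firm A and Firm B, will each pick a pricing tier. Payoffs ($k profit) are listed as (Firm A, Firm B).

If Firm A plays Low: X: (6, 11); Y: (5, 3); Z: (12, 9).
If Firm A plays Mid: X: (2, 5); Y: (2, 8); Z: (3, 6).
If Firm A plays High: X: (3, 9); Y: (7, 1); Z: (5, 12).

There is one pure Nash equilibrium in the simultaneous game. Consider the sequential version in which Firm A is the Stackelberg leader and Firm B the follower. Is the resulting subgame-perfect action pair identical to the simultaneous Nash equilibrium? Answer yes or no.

Work backward from Firm B's decision.
- Low → Firm B plays X (best of 11, 3, 9); Firm A gets 6.
- Mid → Firm B plays Y (best of 5, 8, 6); Firm A gets 2.
- High → Firm B plays Z (best of 9, 1, 12); Firm A gets 5.
Maximizing over 6, 2, 5, Firm A chooses Low. Subgame-perfect outcome: (Low, X) with payoffs (6, 11).
Now find the simultaneous Nash equilibrium.
Firm A's best replies: X→Low; Y→High; Z→Low.
Firm B's best replies: Low→X; Mid→Y; High→Z.
The unique mutual best reply is (Low, X), giving (6, 11).
Sequential outcome (Low, X) coincides with the Nash profile (Low, X).

yes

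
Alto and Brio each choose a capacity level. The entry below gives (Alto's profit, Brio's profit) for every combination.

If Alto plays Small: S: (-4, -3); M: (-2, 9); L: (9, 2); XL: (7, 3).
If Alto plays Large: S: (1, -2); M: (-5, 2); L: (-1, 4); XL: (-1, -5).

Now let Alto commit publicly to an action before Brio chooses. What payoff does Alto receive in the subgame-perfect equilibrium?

-1

Brio best-responds to each possible Alto move:
- Small: Brio compares -3, 9, 2, 3 and picks M; Alto would get -2.
- Large: Brio compares -2, 2, 4, -5 and picks L; Alto would get -1.
Among -2, -1, the best is -1 at Large. Subgame-perfect outcome: (Large, L) with payoffs (-1, 4).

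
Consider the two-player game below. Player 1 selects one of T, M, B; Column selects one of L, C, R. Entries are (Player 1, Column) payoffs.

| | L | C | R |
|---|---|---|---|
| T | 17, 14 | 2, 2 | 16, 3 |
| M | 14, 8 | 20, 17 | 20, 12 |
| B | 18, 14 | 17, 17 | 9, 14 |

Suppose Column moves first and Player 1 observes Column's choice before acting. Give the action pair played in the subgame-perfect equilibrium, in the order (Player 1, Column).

Solve by backward induction (Column leads).
- L: BR = B, leader payoff 14.
- C: BR = M, leader payoff 17.
- R: BR = M, leader payoff 12.
Column's induced payoffs are 14, 17, 12, so Column commits to C. Subgame-perfect outcome: (M, C) with payoffs (20, 17).

(M, C)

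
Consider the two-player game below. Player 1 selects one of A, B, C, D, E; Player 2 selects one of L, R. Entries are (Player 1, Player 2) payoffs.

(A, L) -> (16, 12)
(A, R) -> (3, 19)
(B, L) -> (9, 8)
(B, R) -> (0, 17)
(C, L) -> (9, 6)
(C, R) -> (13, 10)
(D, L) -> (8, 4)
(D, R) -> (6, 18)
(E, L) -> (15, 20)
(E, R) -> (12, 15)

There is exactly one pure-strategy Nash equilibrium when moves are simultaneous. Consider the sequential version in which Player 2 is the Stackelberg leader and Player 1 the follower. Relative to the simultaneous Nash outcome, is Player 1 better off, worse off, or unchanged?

Solve by backward induction (Player 2 leads).
- L → Player 1 plays A (best of 16, 9, 9, 8, 15); Player 2 gets 12.
- R → Player 1 plays C (best of 3, 0, 13, 6, 12); Player 2 gets 10.
Player 2's induced payoffs are 12, 10, so Player 2 commits to L. Subgame-perfect outcome: (A, L) with payoffs (16, 12).
Under simultaneous play:
Player 1's best replies: L→A; R→C.
Player 2's best replies: A→R; B→R; C→R; D→R; E→L.
Only (C, R) has each player best-responding; Nash payoffs (13, 10).
Player 1 earns 16 sequentially versus 13 at the Nash outcome: better off.

better off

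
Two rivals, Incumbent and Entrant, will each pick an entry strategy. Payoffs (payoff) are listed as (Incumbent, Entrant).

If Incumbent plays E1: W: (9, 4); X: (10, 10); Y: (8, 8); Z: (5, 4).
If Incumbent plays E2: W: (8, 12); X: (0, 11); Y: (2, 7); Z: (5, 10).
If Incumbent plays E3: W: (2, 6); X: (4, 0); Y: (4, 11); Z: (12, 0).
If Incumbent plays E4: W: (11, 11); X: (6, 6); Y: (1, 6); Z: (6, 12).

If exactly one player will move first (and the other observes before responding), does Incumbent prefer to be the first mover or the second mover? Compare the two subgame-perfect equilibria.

second

If Incumbent leads: Entrant's best replies are E1→X, E2→W, E3→Y, E4→Z; Incumbent's induced payoffs 10, 8, 4, 6; outcome (E1, X), payoffs (10, 10).
If Entrant leads: Incumbent's best replies are W→E4, X→E1, Y→E1, Z→E3; Entrant's induced payoffs 11, 10, 8, 0; outcome (E4, W), payoffs (11, 11).
Incumbent gets 10 moving first and 11 moving second, so Incumbent prefers to move second.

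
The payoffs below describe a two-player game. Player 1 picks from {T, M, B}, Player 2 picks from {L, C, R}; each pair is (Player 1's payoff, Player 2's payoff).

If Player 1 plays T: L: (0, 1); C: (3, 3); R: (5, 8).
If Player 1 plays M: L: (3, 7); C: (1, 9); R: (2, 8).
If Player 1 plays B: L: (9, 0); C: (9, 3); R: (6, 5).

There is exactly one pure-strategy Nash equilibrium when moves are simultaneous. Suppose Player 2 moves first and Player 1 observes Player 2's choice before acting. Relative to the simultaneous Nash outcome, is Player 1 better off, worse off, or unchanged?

Backward induction with Player 2 moving first.
- L → Player 1 plays B (best of 0, 3, 9); Player 2 gets 0.
- C → Player 1 plays B (best of 3, 1, 9); Player 2 gets 3.
- R → Player 1 plays B (best of 5, 2, 6); Player 2 gets 5.
Among 0, 3, 5, the best is 5 at R. Subgame-perfect outcome: (B, R) with payoffs (6, 5).
Under simultaneous play:
Player 1's best replies: L→B; C→B; R→B.
Player 2's best replies: T→R; M→C; B→R.
Only (B, R) has each player best-responding; Nash payoffs (6, 5).
Player 1 earns 6 sequentially versus 6 at the Nash outcome: unchanged.

unchanged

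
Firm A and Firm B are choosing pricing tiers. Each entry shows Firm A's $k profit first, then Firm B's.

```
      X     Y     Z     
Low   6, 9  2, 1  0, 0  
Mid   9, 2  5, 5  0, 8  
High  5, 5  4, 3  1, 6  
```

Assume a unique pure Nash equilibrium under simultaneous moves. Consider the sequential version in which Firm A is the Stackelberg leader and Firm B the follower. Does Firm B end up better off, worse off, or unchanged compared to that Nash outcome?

Firm B best-responds to each possible Firm A move:
- Low: Firm B compares 9, 1, 0 and picks X; Firm A would get 6.
- Mid: Firm B compares 2, 5, 8 and picks Z; Firm A would get 0.
- High: Firm B compares 5, 3, 6 and picks Z; Firm A would get 1.
Among 6, 0, 1, the best is 6 at Low. Subgame-perfect outcome: (Low, X) with payoffs (6, 9).
For the simultaneous game, intersect best replies.
Firm A's best replies: X→Mid; Y→Mid; Z→High.
Firm B's best replies: Low→X; Mid→Z; High→Z.
Only (High, Z) has each player best-responding; Nash payoffs (1, 6).
Firm B earns 9 sequentially versus 6 at the Nash outcome: better off.

better off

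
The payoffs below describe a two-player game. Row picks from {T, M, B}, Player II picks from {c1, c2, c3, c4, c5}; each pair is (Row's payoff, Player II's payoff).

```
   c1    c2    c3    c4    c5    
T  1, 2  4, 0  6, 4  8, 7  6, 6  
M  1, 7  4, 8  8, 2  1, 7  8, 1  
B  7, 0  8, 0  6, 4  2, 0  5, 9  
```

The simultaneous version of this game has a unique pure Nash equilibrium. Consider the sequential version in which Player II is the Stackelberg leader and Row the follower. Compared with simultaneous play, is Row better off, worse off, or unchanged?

unchanged

Row best-responds to each possible Player II move:
- c1 → Row plays B (best of 1, 1, 7); Player II gets 0.
- c2 → Row plays B (best of 4, 4, 8); Player II gets 0.
- c3 → Row plays M (best of 6, 8, 6); Player II gets 2.
- c4 → Row plays T (best of 8, 1, 2); Player II gets 7.
- c5 → Row plays M (best of 6, 8, 5); Player II gets 1.
Among 0, 0, 2, 7, 1, the best is 7 at c4. Subgame-perfect outcome: (T, c4) with payoffs (8, 7).
Under simultaneous play:
Row's best replies: c1→B; c2→B; c3→M; c4→T; c5→M.
Player II's best replies: T→c4; M→c2; B→c5.
The unique mutual best reply is (T, c4), giving (8, 7).
Row earns 8 sequentially versus 8 at the Nash outcome: unchanged.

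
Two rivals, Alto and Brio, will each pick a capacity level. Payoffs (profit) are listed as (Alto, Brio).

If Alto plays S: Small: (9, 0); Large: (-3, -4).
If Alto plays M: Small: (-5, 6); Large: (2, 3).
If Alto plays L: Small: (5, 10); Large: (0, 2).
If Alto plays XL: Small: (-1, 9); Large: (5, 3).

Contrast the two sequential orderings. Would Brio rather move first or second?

If Alto leads: Brio's best replies are S→Small, M→Small, L→Small, XL→Small; Alto's induced payoffs 9, -5, 5, -1; outcome (S, Small), payoffs (9, 0).
If Brio leads: Alto's best replies are Small→S, Large→XL; Brio's induced payoffs 0, 3; outcome (XL, Large), payoffs (5, 3).
Brio gets 3 moving first and 0 moving second, so Brio prefers to move first.

first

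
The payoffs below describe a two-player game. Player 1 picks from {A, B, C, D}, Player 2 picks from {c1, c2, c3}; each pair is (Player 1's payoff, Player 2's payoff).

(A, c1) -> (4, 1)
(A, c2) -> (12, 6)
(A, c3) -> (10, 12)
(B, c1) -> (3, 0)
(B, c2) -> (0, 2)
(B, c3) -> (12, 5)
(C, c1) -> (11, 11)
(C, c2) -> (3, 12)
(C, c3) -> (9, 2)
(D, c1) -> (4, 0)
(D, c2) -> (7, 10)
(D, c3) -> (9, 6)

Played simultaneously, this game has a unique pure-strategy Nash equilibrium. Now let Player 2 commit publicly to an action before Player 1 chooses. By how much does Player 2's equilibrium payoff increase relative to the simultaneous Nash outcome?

Player 1 best-responds to each possible Player 2 move:
- c1: BR = C, leader payoff 11.
- c2: BR = A, leader payoff 6.
- c3: BR = B, leader payoff 5.
Among 11, 6, 5, the best is 11 at c1. Subgame-perfect outcome: (C, c1) with payoffs (11, 11).
Now find the simultaneous Nash equilibrium.
Player 1's best replies: c1→C; c2→A; c3→B.
Player 2's best replies: A→c3; B→c3; C→c2; D→c2.
Only (B, c3) has each player best-responding; Nash payoffs (12, 5).
Player 2's commitment gain: 11 − 5 = 6.

6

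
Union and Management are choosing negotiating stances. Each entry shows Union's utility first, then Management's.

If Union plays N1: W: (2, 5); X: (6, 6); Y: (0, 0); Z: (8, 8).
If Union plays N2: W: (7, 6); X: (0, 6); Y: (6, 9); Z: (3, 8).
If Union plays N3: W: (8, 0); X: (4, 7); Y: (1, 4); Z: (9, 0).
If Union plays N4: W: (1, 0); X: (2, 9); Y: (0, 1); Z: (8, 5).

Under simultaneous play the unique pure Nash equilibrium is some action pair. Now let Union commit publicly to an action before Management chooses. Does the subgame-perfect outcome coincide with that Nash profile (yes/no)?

Work backward from Management's decision.
- N1: BR = Z, leader payoff 8.
- N2: BR = Y, leader payoff 6.
- N3: BR = X, leader payoff 4.
- N4: BR = X, leader payoff 2.
Among 8, 6, 4, 2, the best is 8 at N1. Subgame-perfect outcome: (N1, Z) with payoffs (8, 8).
Now find the simultaneous Nash equilibrium.
Union's best replies: W→N3; X→N1; Y→N2; Z→N3.
Management's best replies: N1→Z; N2→Y; N3→X; N4→X.
The unique mutual best reply is (N2, Y), giving (6, 9).
Sequential outcome (N1, Z) differs from the Nash profile (N2, Y).

no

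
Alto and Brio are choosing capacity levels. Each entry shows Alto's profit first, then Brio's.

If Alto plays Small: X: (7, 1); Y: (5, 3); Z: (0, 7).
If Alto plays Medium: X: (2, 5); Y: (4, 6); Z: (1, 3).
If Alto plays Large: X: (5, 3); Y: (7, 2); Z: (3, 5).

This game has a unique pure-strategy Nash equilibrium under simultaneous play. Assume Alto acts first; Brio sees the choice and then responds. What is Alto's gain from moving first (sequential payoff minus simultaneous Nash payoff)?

1

Work backward from Brio's decision.
- Small: BR = Z, leader payoff 0.
- Medium: BR = Y, leader payoff 4.
- Large: BR = Z, leader payoff 3.
Among 0, 4, 3, the best is 4 at Medium. Subgame-perfect outcome: (Medium, Y) with payoffs (4, 6).
Now find the simultaneous Nash equilibrium.
Alto's best replies: X→Small; Y→Large; Z→Large.
Brio's best replies: Small→Z; Medium→Y; Large→Z.
The unique mutual best reply is (Large, Z), giving (3, 5).
Alto's commitment gain: 4 − 3 = 1.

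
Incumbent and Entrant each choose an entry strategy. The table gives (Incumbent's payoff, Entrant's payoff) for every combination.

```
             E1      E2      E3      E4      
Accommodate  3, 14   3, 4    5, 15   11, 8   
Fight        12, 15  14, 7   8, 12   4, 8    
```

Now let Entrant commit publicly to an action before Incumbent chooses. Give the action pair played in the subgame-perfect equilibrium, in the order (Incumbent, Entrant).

(Fight, E1)

Solve by backward induction (Entrant leads).
- E1: Incumbent compares 3, 12 and picks Fight; Entrant would get 15.
- E2: Incumbent compares 3, 14 and picks Fight; Entrant would get 7.
- E3: Incumbent compares 5, 8 and picks Fight; Entrant would get 12.
- E4: Incumbent compares 11, 4 and picks Accommodate; Entrant would get 8.
Maximizing over 15, 7, 12, 8, Entrant chooses E1. Subgame-perfect outcome: (Fight, E1) with payoffs (12, 15).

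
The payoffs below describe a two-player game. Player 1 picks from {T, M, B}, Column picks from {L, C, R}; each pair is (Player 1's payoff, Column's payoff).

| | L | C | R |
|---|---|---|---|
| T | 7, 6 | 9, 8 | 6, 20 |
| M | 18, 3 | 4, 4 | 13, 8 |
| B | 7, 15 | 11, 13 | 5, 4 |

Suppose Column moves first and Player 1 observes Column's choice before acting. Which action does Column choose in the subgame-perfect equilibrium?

C

Player 1 best-responds to each possible Column move:
- L: Player 1 compares 7, 18, 7 and picks M; Column would get 3.
- C: Player 1 compares 9, 4, 11 and picks B; Column would get 13.
- R: Player 1 compares 6, 13, 5 and picks M; Column would get 8.
Among 3, 13, 8, the best is 13 at C. Subgame-perfect outcome: (B, C) with payoffs (11, 13).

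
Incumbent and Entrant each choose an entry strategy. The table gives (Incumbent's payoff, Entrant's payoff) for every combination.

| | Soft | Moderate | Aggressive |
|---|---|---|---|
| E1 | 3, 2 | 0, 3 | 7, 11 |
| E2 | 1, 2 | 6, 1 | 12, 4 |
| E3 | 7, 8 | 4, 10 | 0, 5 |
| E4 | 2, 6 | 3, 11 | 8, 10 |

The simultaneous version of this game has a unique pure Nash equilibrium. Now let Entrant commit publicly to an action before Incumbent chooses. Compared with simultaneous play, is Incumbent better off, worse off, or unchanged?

worse off

Solve by backward induction (Entrant leads).
- Soft: Incumbent compares 3, 1, 7, 2 and picks E3; Entrant would get 8.
- Moderate: Incumbent compares 0, 6, 4, 3 and picks E2; Entrant would get 1.
- Aggressive: Incumbent compares 7, 12, 0, 8 and picks E2; Entrant would get 4.
Among 8, 1, 4, the best is 8 at Soft. Subgame-perfect outcome: (E3, Soft) with payoffs (7, 8).
Under simultaneous play:
Incumbent's best replies: Soft→E3; Moderate→E2; Aggressive→E2.
Entrant's best replies: E1→Aggressive; E2→Aggressive; E3→Moderate; E4→Moderate.
Only (E2, Aggressive) has each player best-responding; Nash payoffs (12, 4).
Incumbent earns 7 sequentially versus 12 at the Nash outcome: worse off.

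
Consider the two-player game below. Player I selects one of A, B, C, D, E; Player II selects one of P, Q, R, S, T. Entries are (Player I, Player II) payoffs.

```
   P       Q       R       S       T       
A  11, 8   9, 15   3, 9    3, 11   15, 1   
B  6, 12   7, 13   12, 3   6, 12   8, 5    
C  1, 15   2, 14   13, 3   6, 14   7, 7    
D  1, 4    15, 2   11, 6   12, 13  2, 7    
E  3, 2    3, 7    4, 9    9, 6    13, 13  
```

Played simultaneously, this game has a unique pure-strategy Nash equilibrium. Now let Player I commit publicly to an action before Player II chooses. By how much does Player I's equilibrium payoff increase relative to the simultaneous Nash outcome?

1

Player II best-responds to each possible Player I move:
- A: BR = Q, leader payoff 9.
- B: BR = Q, leader payoff 7.
- C: BR = P, leader payoff 1.
- D: BR = S, leader payoff 12.
- E: BR = T, leader payoff 13.
Among 9, 7, 1, 12, 13, the best is 13 at E. Subgame-perfect outcome: (E, T) with payoffs (13, 13).
Now find the simultaneous Nash equilibrium.
Player I's best replies: P→A; Q→D; R→C; S→D; T→A.
Player II's best replies: A→Q; B→Q; C→P; D→S; E→T.
Only (D, S) has each player best-responding; Nash payoffs (12, 13).
Player I's commitment gain: 13 − 12 = 1.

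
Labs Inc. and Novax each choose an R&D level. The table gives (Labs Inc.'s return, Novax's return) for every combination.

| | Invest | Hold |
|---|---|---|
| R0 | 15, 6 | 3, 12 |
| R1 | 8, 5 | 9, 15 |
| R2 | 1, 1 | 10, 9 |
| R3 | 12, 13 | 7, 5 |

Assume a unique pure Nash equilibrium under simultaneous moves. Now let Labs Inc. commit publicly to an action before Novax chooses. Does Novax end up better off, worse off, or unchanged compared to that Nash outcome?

better off

Solve by backward induction (Labs Inc. leads).
- R0: Novax compares 6, 12 and picks Hold; Labs Inc. would get 3.
- R1: Novax compares 5, 15 and picks Hold; Labs Inc. would get 9.
- R2: Novax compares 1, 9 and picks Hold; Labs Inc. would get 10.
- R3: Novax compares 13, 5 and picks Invest; Labs Inc. would get 12.
Labs Inc.'s induced payoffs are 3, 9, 10, 12, so Labs Inc. commits to R3. Subgame-perfect outcome: (R3, Invest) with payoffs (12, 13).
Under simultaneous play:
Labs Inc.'s best replies: Invest→R0; Hold→R2.
Novax's best replies: R0→Hold; R1→Hold; R2→Hold; R3→Invest.
Only (R2, Hold) has each player best-responding; Nash payoffs (10, 9).
Novax earns 13 sequentially versus 9 at the Nash outcome: better off.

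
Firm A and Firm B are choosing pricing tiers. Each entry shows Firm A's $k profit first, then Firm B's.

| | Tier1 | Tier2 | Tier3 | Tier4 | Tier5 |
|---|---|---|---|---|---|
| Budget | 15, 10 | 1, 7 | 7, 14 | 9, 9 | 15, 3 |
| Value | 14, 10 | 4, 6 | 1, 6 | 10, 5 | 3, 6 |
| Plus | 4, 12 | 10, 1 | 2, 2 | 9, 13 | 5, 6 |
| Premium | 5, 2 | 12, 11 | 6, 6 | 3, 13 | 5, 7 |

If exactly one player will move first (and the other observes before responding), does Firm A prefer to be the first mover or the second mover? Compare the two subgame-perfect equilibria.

If Firm A leads: Firm B's best replies are Budget→Tier3, Value→Tier1, Plus→Tier4, Premium→Tier4; Firm A's induced payoffs 7, 14, 9, 3; outcome (Value, Tier1), payoffs (14, 10).
If Firm B leads: Firm A's best replies are Tier1→Budget, Tier2→Premium, Tier3→Budget, Tier4→Value, Tier5→Budget; Firm B's induced payoffs 10, 11, 14, 5, 3; outcome (Budget, Tier3), payoffs (7, 14).
Firm A gets 14 moving first and 7 moving second, so Firm A prefers to move first.

first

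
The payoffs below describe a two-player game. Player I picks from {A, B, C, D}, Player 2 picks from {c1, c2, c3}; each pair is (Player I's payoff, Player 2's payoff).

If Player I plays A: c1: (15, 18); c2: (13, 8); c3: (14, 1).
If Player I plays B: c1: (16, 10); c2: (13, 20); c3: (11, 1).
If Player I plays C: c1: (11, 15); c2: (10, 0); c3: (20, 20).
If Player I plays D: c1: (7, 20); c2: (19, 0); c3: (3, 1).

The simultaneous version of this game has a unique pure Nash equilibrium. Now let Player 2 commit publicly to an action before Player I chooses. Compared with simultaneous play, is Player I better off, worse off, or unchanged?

Work backward from Player I's decision.
- c1 → Player I plays B (best of 15, 16, 11, 7); Player 2 gets 10.
- c2 → Player I plays D (best of 13, 13, 10, 19); Player 2 gets 0.
- c3 → Player I plays C (best of 14, 11, 20, 3); Player 2 gets 20.
Maximizing over 10, 0, 20, Player 2 chooses c3. Subgame-perfect outcome: (C, c3) with payoffs (20, 20).
For the simultaneous game, intersect best replies.
Player I's best replies: c1→B; c2→D; c3→C.
Player 2's best replies: A→c1; B→c2; C→c3; D→c1.
The unique mutual best reply is (C, c3), giving (20, 20).
Player I earns 20 sequentially versus 20 at the Nash outcome: unchanged.

unchanged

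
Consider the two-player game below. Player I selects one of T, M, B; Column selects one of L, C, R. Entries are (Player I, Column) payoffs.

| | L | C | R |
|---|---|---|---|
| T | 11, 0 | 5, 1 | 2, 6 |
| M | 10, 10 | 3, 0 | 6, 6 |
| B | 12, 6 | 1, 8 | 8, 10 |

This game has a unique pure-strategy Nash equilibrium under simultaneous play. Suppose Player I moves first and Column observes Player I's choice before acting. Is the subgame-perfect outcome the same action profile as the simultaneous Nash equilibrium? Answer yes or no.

no

Solve by backward induction (Player I leads).
- T: BR = R, leader payoff 2.
- M: BR = L, leader payoff 10.
- B: BR = R, leader payoff 8.
Player I's induced payoffs are 2, 10, 8, so Player I commits to M. Subgame-perfect outcome: (M, L) with payoffs (10, 10).
Under simultaneous play:
Player I's best replies: L→B; C→T; R→B.
Column's best replies: T→R; M→L; B→R.
Only (B, R) has each player best-responding; Nash payoffs (8, 10).
Sequential outcome (M, L) differs from the Nash profile (B, R).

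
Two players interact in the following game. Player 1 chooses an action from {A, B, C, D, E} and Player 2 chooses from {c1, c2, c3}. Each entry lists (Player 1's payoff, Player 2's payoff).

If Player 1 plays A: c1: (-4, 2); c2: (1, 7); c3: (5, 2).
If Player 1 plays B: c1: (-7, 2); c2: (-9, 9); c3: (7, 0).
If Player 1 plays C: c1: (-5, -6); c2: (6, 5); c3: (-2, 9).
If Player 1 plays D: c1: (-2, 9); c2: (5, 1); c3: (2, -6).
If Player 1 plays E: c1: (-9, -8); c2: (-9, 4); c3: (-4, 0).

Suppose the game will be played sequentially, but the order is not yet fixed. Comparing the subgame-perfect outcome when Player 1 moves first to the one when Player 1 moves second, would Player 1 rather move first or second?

first

If Player 1 leads: Player 2's best replies are A→c2, B→c2, C→c3, D→c1, E→c2; Player 1's induced payoffs 1, -9, -2, -2, -9; outcome (A, c2), payoffs (1, 7).
If Player 2 leads: Player 1's best replies are c1→D, c2→C, c3→B; Player 2's induced payoffs 9, 5, 0; outcome (D, c1), payoffs (-2, 9).
Player 1 gets 1 moving first and -2 moving second, so Player 1 prefers to move first.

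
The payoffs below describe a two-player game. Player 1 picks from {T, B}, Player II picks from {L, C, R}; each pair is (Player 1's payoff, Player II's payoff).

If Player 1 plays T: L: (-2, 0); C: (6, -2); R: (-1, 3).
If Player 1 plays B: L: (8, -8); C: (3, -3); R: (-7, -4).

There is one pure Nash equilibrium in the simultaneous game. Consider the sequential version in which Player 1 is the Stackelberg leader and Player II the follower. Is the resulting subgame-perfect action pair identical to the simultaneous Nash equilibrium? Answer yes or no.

no

Backward induction with Player 1 moving first.
- T: Player II compares 0, -2, 3 and picks R; Player 1 would get -1.
- B: Player II compares -8, -3, -4 and picks C; Player 1 would get 3.
Player 1's induced payoffs are -1, 3, so Player 1 commits to B. Subgame-perfect outcome: (B, C) with payoffs (3, -3).
Now find the simultaneous Nash equilibrium.
Player 1's best replies: L→B; C→T; R→T.
Player II's best replies: T→R; B→C.
The unique mutual best reply is (T, R), giving (-1, 3).
Sequential outcome (B, C) differs from the Nash profile (T, R).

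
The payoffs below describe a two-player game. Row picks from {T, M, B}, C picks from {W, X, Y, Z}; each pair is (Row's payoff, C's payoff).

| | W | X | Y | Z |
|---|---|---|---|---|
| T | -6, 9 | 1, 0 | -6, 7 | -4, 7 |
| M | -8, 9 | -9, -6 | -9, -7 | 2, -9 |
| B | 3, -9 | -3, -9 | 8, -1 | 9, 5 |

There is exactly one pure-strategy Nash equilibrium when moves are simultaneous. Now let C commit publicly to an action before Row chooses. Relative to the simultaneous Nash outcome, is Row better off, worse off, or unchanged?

unchanged

Row best-responds to each possible C move:
- W: Row compares -6, -8, 3 and picks B; C would get -9.
- X: Row compares 1, -9, -3 and picks T; C would get 0.
- Y: Row compares -6, -9, 8 and picks B; C would get -1.
- Z: Row compares -4, 2, 9 and picks B; C would get 5.
Among -9, 0, -1, 5, the best is 5 at Z. Subgame-perfect outcome: (B, Z) with payoffs (9, 5).
Under simultaneous play:
Row's best replies: W→B; X→T; Y→B; Z→B.
C's best replies: T→W; M→W; B→Z.
The unique mutual best reply is (B, Z), giving (9, 5).
Row earns 9 sequentially versus 9 at the Nash outcome: unchanged.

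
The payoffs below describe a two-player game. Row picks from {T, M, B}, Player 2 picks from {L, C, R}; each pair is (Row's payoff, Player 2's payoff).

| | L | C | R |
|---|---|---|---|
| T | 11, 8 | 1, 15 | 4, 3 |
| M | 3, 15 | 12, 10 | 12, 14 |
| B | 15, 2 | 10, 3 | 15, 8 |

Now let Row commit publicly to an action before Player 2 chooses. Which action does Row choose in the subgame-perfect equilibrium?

B

Solve by backward induction (Row leads).
- T: BR = C, leader payoff 1.
- M: BR = L, leader payoff 3.
- B: BR = R, leader payoff 15.
Among 1, 3, 15, the best is 15 at B. Subgame-perfect outcome: (B, R) with payoffs (15, 8).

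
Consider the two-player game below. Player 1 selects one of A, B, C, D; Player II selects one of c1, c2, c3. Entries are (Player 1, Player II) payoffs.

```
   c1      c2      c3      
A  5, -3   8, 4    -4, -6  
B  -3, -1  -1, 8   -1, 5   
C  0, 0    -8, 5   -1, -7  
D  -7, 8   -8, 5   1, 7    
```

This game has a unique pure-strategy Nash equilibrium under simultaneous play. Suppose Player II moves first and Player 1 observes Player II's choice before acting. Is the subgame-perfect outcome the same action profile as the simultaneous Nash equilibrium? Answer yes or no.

Work backward from Player 1's decision.
- c1: Player 1 compares 5, -3, 0, -7 and picks A; Player II would get -3.
- c2: Player 1 compares 8, -1, -8, -8 and picks A; Player II would get 4.
- c3: Player 1 compares -4, -1, -1, 1 and picks D; Player II would get 7.
Among -3, 4, 7, the best is 7 at c3. Subgame-perfect outcome: (D, c3) with payoffs (1, 7).
Now find the simultaneous Nash equilibrium.
Player 1's best replies: c1→A; c2→A; c3→D.
Player II's best replies: A→c2; B→c2; C→c2; D→c1.
The unique mutual best reply is (A, c2), giving (8, 4).
Sequential outcome (D, c3) differs from the Nash profile (A, c2).

no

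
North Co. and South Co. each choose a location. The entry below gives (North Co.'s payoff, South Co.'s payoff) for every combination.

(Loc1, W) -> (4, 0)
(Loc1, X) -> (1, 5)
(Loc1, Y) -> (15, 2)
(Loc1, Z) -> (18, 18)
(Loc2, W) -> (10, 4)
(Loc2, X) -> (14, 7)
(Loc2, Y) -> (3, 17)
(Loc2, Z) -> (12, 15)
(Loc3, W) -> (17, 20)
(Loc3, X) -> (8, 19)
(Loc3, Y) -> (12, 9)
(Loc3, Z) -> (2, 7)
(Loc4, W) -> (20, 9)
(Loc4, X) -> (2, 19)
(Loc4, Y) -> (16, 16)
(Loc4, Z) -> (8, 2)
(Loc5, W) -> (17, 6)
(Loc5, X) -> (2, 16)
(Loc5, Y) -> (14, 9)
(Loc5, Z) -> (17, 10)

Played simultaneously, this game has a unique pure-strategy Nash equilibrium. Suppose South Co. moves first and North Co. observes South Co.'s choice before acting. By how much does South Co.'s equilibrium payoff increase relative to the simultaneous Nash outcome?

0

North Co. best-responds to each possible South Co. move:
- W → North Co. plays Loc4 (best of 4, 10, 17, 20, 17); South Co. gets 9.
- X → North Co. plays Loc2 (best of 1, 14, 8, 2, 2); South Co. gets 7.
- Y → North Co. plays Loc4 (best of 15, 3, 12, 16, 14); South Co. gets 16.
- Z → North Co. plays Loc1 (best of 18, 12, 2, 8, 17); South Co. gets 18.
Among 9, 7, 16, 18, the best is 18 at Z. Subgame-perfect outcome: (Loc1, Z) with payoffs (18, 18).
Now find the simultaneous Nash equilibrium.
North Co.'s best replies: W→Loc4; X→Loc2; Y→Loc4; Z→Loc1.
South Co.'s best replies: Loc1→Z; Loc2→Y; Loc3→W; Loc4→X; Loc5→X.
Only (Loc1, Z) has each player best-responding; Nash payoffs (18, 18).
South Co.'s commitment gain: 18 − 18 = 0.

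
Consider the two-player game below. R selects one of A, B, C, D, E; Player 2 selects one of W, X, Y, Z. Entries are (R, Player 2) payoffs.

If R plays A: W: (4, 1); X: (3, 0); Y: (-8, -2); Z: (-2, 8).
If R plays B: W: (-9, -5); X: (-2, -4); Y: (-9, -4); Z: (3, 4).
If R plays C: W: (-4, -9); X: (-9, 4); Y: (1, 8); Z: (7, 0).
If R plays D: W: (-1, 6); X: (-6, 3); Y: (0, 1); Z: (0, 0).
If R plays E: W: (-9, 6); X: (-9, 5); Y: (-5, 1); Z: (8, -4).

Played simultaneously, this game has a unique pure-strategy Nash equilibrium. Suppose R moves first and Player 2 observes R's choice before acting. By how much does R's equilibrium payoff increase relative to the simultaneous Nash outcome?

2

Work backward from Player 2's decision.
- A: Player 2 compares 1, 0, -2, 8 and picks Z; R would get -2.
- B: Player 2 compares -5, -4, -4, 4 and picks Z; R would get 3.
- C: Player 2 compares -9, 4, 8, 0 and picks Y; R would get 1.
- D: Player 2 compares 6, 3, 1, 0 and picks W; R would get -1.
- E: Player 2 compares 6, 5, 1, -4 and picks W; R would get -9.
Maximizing over -2, 3, 1, -1, -9, R chooses B. Subgame-perfect outcome: (B, Z) with payoffs (3, 4).
For the simultaneous game, intersect best replies.
R's best replies: W→A; X→A; Y→C; Z→E.
Player 2's best replies: A→Z; B→Z; C→Y; D→W; E→W.
Only (C, Y) has each player best-responding; Nash payoffs (1, 8).
R's commitment gain: 3 − 1 = 2.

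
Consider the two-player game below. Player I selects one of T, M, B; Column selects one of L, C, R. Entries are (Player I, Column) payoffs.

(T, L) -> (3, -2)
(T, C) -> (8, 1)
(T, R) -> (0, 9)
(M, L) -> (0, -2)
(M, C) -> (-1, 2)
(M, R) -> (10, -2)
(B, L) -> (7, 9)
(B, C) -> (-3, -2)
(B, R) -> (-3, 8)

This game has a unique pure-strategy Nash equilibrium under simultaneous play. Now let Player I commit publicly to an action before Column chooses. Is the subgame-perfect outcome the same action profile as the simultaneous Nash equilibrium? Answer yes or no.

yes

Backward induction with Player I moving first.
- T: Column compares -2, 1, 9 and picks R; Player I would get 0.
- M: Column compares -2, 2, -2 and picks C; Player I would get -1.
- B: Column compares 9, -2, 8 and picks L; Player I would get 7.
Player I's induced payoffs are 0, -1, 7, so Player I commits to B. Subgame-perfect outcome: (B, L) with payoffs (7, 9).
Under simultaneous play:
Player I's best replies: L→B; C→T; R→M.
Column's best replies: T→R; M→C; B→L.
The unique mutual best reply is (B, L), giving (7, 9).
Sequential outcome (B, L) coincides with the Nash profile (B, L).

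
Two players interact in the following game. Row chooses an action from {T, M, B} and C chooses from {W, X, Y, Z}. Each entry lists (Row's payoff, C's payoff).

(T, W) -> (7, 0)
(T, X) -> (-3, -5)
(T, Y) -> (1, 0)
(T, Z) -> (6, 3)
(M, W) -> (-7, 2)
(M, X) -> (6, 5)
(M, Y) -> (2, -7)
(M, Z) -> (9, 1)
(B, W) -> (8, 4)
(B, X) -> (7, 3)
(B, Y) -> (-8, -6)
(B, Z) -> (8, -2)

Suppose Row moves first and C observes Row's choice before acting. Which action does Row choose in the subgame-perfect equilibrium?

Backward induction with Row moving first.
- T: BR = Z, leader payoff 6.
- M: BR = X, leader payoff 6.
- B: BR = W, leader payoff 8.
Row's induced payoffs are 6, 6, 8, so Row commits to B. Subgame-perfect outcome: (B, W) with payoffs (8, 4).

B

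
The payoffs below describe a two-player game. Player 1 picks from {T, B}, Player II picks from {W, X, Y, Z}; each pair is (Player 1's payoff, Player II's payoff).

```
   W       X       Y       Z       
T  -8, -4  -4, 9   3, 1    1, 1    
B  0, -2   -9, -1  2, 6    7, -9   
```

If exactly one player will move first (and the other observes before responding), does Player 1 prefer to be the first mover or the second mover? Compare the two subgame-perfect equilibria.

first

If Player 1 leads: Player II's best replies are T→X, B→Y; Player 1's induced payoffs -4, 2; outcome (B, Y), payoffs (2, 6).
If Player II leads: Player 1's best replies are W→B, X→T, Y→T, Z→B; Player II's induced payoffs -2, 9, 1, -9; outcome (T, X), payoffs (-4, 9).
Player 1 gets 2 moving first and -4 moving second, so Player 1 prefers to move first.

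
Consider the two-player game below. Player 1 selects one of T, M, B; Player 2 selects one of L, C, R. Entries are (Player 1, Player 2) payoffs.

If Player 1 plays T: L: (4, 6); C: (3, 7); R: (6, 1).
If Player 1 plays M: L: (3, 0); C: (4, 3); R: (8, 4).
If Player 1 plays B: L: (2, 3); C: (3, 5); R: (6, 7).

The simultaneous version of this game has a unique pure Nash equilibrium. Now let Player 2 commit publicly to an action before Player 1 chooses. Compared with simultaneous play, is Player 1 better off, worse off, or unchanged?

worse off

Work backward from Player 1's decision.
- L → Player 1 plays T (best of 4, 3, 2); Player 2 gets 6.
- C → Player 1 plays M (best of 3, 4, 3); Player 2 gets 3.
- R → Player 1 plays M (best of 6, 8, 6); Player 2 gets 4.
Maximizing over 6, 3, 4, Player 2 chooses L. Subgame-perfect outcome: (T, L) with payoffs (4, 6).
Now find the simultaneous Nash equilibrium.
Player 1's best replies: L→T; C→M; R→M.
Player 2's best replies: T→C; M→R; B→R.
Only (M, R) has each player best-responding; Nash payoffs (8, 4).
Player 1 earns 4 sequentially versus 8 at the Nash outcome: worse off.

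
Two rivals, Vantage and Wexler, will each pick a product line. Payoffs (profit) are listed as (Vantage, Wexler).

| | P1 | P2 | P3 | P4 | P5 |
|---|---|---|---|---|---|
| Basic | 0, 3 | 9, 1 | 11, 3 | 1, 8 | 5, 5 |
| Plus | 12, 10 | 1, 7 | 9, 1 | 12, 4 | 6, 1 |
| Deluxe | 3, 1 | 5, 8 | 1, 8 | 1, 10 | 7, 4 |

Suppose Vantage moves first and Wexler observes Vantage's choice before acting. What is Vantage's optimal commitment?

Solve by backward induction (Vantage leads).
- Basic → Wexler plays P4 (best of 3, 1, 3, 8, 5); Vantage gets 1.
- Plus → Wexler plays P1 (best of 10, 7, 1, 4, 1); Vantage gets 12.
- Deluxe → Wexler plays P4 (best of 1, 8, 8, 10, 4); Vantage gets 1.
Vantage's induced payoffs are 1, 12, 1, so Vantage commits to Plus. Subgame-perfect outcome: (Plus, P1) with payoffs (12, 10).

Plus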